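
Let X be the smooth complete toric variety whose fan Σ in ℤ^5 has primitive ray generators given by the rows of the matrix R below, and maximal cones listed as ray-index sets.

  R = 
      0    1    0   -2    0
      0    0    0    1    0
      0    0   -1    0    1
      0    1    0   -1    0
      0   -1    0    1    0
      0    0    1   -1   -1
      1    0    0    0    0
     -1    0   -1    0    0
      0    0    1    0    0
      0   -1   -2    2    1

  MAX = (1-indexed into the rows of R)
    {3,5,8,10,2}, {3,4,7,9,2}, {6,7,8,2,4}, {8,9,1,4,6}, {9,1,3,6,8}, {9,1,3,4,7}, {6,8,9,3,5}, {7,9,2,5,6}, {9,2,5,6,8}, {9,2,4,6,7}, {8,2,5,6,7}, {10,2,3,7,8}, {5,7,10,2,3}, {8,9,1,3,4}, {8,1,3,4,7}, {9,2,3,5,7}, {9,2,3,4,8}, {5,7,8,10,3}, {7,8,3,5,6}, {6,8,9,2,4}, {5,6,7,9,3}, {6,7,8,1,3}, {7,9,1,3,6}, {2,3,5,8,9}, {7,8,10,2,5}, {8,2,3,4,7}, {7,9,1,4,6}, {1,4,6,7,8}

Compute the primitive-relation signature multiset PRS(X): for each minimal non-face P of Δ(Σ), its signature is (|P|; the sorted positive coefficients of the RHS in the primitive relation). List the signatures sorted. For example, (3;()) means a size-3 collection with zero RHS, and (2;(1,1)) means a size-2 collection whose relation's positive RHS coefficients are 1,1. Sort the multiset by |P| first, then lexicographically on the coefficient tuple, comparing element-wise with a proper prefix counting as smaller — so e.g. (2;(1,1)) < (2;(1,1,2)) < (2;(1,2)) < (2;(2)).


|primitive collections| = 11. Relations:

  P={4,5}:  v_{4} + v_{5} = 0  so sig = (2;())
  P={1,2}:  v_{1} + v_{2} = v_{4}  so sig = (2;(1))
  P={1,5}:  v_{1} + v_{5} = v_{3} + v_{6}  so sig = (2;(1,1))
  P={1,10}:  v_{1} + v_{10} = v_{3} + v_{7} + v_{8}  so sig = (2;(1,1,1))
  P={6,10}:  v_{6} + v_{10} = v_{5} + v_{7} + v_{8}  so sig = (2;(1,1,1))
  P={9,10}:  v_{9} + v_{10} = v_{2} + v_{3} + v_{5}  so sig = (2;(1,1,1))
  P={4,10}:  v_{4} + v_{10} = v_{2} + v_{3} + v_{7} + v_{8}  so sig = (2;(1,1,1,1))
  P={2,3,6}:  v_{2} + v_{3} + v_{6} = 0  so sig = (3;())
  P={7,8,9}:  v_{7} + v_{8} + v_{9} = 0  so sig = (3;())
  P={3,4,6}:  v_{3} + v_{4} + v_{6} = v_{1}  so sig = (3;(1))
  P={2,3,5,7,8}:  v_{2} + v_{3} + v_{5} + v_{7} + v_{8} = v_{10}  so sig = (5;(1))

Signatures (|P|; sorted positive RHS coefficients), sorted:
[(2;()), (2;(1)), (2;(1,1)), (2;(1,1,1)), (2;(1,1,1)), (2;(1,1,1)), (2;(1,1,1,1)), (3;()), (3;()), (3;(1)), (5;(1))]


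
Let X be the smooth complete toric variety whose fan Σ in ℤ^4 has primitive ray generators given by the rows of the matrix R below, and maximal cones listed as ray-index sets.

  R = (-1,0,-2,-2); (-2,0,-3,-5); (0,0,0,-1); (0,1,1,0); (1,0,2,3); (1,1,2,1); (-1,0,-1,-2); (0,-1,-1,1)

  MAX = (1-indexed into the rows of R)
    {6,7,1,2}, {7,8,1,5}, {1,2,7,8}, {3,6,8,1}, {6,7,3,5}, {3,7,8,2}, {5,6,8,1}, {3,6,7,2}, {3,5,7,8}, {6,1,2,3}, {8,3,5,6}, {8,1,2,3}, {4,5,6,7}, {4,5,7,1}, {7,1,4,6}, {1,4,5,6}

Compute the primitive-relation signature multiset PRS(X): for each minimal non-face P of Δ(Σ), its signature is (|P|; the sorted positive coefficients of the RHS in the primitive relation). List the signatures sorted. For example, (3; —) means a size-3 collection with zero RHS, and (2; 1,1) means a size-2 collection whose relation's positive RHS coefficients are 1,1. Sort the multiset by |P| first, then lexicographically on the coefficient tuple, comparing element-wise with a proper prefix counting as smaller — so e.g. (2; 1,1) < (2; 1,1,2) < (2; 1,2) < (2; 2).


Primitive collections (9):

  P={2,5}:  v_{2} + v_{5} = v_{7} ; sig = (2; 1)
  P={3,4}:  v_{3} + v_{4} = v_{6} + v_{7} ; sig = (2; 1,1)
  P={4,8}:  v_{4} + v_{8} = v_{1} + v_{5} ; sig = (2; 1,1)
  P={2,4}:  v_{2} + v_{4} = v_{1} + v_{6} + 2·v_{7} ; sig = (2; 1,1,2)
  P={1,3,5}:  v_{1} + v_{3} + v_{5} = 0 ; sig = (3; —)
  P={6,7,8}:  v_{6} + v_{7} + v_{8} = 0 ; sig = (3; —)
  P={1,3,7}:  v_{1} + v_{3} + v_{7} = v_{2} ; sig = (3; 1)
  P={2,6,8}:  v_{2} + v_{6} + v_{8} = v_{1} + v_{3} ; sig = (3; 1,1)
  P={1,5,6,7}:  v_{1} + v_{5} + v_{6} + v_{7} = v_{4} ; sig = (4; 1)

Hence PRS(X_Σ) =
    |P|=2: 4 collections, coeffs (1), (1,1), (1,1), (1,1,2)
    |P|=3: 4 collections, coeffs (), (), (1), (1,1)
    |P|=4: 1 collection, coeffs (1)


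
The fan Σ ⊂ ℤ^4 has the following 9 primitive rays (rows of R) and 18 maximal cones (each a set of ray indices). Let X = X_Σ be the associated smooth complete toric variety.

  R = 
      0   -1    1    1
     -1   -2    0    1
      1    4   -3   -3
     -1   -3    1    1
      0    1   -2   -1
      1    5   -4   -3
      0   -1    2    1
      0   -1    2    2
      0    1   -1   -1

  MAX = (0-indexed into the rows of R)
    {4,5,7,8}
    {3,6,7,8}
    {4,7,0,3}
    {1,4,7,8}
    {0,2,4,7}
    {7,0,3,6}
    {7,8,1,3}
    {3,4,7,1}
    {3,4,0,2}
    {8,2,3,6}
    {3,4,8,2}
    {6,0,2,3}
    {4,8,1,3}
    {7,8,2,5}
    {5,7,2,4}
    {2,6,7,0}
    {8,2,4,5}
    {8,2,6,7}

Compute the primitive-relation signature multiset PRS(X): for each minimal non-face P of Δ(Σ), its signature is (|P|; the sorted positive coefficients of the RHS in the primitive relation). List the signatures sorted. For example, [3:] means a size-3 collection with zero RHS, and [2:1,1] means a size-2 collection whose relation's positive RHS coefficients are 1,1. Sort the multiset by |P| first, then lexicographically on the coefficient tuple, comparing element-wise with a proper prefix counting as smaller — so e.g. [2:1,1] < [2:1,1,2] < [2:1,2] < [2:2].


12 collections generate NE(X_Σ); each relation:

  • {0,8}:  v_{0} + v_{8} = 0  ⇒ sig = [2:]
  • {4,6}:  v_{4} + v_{6} = 0  ⇒ sig = [2:]
  • {1,2}:  v_{1} + v_{2} = v_{4} + v_{8}  ⇒ sig = [2:1,1]
  • {3,5}:  v_{3} + v_{5} = v_{4} + v_{8}  ⇒ sig = [2:1,1]
  • {0,1}:  v_{0} + v_{1} = v_{3} + v_{4} + v_{7}  ⇒ sig = [2:1,1,1]
  • {0,5}:  v_{0} + v_{5} = v_{2} + v_{4} + v_{7}  ⇒ sig = [2:1,1,1]
  • {1,6}:  v_{1} + v_{6} = v_{3} + v_{7} + v_{8}  ⇒ sig = [2:1,1,1]
  • {5,6}:  v_{5} + v_{6} = v_{2} + v_{7} + v_{8}  ⇒ sig = [2:1,1,1]
  • {1,5}:  v_{1} + v_{5} = 2·v_{4} + v_{7} + 2·v_{8}  ⇒ sig = [2:1,2,2]
  • {2,3,7}:  v_{2} + v_{3} + v_{7} = 0  ⇒ sig = [3:]
  • {2,4,7,8}:  v_{2} + v_{4} + v_{7} + v_{8} = v_{5}  ⇒ sig = [4:1]
  • {3,4,7,8}:  v_{3} + v_{4} + v_{7} + v_{8} = v_{1}  ⇒ sig = [4:1]

so the primitive-relation signature multiset is
    [2:]
    [2:]
    [2:1,1]
    [2:1,1]
    [2:1,1,1]
    [2:1,1,1]
    [2:1,1,1]
    [2:1,1,1]
    [2:1,2,2]
    [3:]
    [4:1]
    [4:1]


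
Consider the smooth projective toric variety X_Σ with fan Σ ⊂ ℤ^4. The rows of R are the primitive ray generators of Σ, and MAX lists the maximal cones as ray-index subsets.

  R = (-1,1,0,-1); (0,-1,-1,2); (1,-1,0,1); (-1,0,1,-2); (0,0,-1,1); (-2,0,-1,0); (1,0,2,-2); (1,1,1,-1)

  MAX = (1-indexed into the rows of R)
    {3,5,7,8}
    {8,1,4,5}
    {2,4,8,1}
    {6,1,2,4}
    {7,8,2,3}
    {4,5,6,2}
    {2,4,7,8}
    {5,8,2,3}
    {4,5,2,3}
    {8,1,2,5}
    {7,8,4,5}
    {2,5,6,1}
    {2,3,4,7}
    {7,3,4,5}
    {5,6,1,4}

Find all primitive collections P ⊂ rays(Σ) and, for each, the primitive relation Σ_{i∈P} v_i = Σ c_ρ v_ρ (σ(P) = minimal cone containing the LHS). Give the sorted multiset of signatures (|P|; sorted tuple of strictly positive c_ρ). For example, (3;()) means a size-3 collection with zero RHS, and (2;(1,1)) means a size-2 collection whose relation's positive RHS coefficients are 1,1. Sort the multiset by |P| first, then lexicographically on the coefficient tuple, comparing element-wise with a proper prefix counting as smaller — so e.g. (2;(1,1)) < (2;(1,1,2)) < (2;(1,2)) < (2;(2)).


Δ(Σ) — 8 vertices, 9 min non-faces:

  {1,3}:  v_{1} + v_{3} = 0 — sig = (2;())
  {6,7}:  v_{6} + v_{7} = v_{4} — sig = (2;(1))
  {6,8}:  v_{6} + v_{8} = v_{1} — sig = (2;(1))
  {1,7}:  v_{1} + v_{7} = v_{4} + v_{8} — sig = (2;(1,1))
  {3,6}:  v_{3} + v_{6} = v_{2} + v_{4} + v_{5} — sig = (2;(1,1,1))
  {2,5,7}:  v_{2} + v_{5} + v_{7} = v_{3} — sig = (3;(1))
  {3,4,8}:  v_{3} + v_{4} + v_{8} = v_{7} — sig = (3;(1))
  {2,4,5,8}:  v_{2} + v_{4} + v_{5} + v_{8} = 0 — sig = (4;())
  {1,2,4,5}:  v_{1} + v_{2} + v_{4} + v_{5} = v_{6} — sig = (4;(1))

Sorted signature multiset PRS(X):
{ (2;()),  (2;(1)) ×2,  (2;(1,1)),  (2;(1,1,1)),  (3;(1)) ×2,  (4;()),  (4;(1)) }


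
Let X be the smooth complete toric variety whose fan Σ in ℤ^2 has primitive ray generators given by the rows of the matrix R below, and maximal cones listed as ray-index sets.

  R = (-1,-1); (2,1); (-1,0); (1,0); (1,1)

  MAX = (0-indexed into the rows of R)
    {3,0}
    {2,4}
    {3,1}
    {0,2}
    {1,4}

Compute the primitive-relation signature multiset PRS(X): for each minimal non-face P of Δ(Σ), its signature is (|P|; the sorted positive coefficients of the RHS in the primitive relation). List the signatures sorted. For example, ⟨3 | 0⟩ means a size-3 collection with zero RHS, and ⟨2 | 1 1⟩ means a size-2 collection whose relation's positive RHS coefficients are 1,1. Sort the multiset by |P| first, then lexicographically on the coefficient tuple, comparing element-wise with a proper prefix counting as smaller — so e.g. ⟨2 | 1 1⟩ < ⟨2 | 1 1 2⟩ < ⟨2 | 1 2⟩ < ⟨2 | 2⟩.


5 collections generate NE(X_Σ); each relation:

  {0,4}:  v_{0} + v_{4} = 0  so sig = ⟨2 | 0⟩
  {2,3}:  v_{2} + v_{3} = 0  so sig = ⟨2 | 0⟩
  {0,1}:  v_{0} + v_{1} = v_{3}  so sig = ⟨2 | 1⟩
  {1,2}:  v_{1} + v_{2} = v_{4}  so sig = ⟨2 | 1⟩
  {3,4}:  v_{3} + v_{4} = v_{1}  so sig = ⟨2 | 1⟩

Sorted signature multiset PRS(X):
    |P|=2: 5 collections, coeffs (), (), (1), (1), (1)


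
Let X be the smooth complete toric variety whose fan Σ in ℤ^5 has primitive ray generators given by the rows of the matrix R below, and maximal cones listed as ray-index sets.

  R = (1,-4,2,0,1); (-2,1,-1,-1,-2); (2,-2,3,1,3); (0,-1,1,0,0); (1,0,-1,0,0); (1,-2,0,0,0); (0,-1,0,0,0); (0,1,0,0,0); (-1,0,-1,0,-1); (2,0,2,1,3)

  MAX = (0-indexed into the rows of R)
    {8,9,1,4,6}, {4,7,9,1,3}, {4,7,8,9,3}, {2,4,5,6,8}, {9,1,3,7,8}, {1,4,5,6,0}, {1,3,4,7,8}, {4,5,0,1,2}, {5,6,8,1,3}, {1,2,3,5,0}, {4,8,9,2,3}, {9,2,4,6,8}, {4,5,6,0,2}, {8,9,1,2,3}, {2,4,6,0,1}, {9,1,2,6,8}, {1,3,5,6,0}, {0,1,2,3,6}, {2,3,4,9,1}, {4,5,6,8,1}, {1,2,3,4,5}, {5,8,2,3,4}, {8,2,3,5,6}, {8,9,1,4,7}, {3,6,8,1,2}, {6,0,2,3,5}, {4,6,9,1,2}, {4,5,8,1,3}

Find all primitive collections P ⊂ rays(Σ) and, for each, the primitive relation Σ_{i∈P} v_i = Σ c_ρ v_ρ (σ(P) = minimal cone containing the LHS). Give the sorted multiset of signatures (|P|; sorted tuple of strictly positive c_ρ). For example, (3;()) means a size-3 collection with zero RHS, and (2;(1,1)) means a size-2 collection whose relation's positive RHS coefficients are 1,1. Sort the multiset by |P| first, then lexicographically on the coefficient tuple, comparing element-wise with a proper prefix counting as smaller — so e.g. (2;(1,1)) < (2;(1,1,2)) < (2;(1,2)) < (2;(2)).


Σ has 14 primitive collections:

  P={6,7}:  v_{6} + v_{7} = 0  ⇒ sig = (2;())
  P={2,7}:  v_{2} + v_{7} = v_{3} + v_{9}  ⇒ sig = (2;(1,1))
  P={5,7}:  v_{5} + v_{7} = v_{3} + v_{4}  ⇒ sig = (2;(1,1))
  P={5,9}:  v_{5} + v_{9} = v_{2} + v_{4}  ⇒ sig = (2;(1,1))
  P={0,7}:  v_{0} + v_{7} = v_{1} + v_{2} + v_{5}  ⇒ sig = (2;(1,1,1))
  P={0,9}:  v_{0} + v_{9} = v_{1} + 2·v_{2} + v_{4} + v_{6}  ⇒ sig = (2;(1,1,1,2))
  P={0,8}:  v_{0} + v_{8} = v_{3} + 3·v_{6}  ⇒ sig = (2;(1,3))
  P={3,4,6}:  v_{3} + v_{4} + v_{6} = v_{5}  ⇒ sig = (3;(1))
  P={3,6,9}:  v_{3} + v_{6} + v_{9} = v_{2}  ⇒ sig = (3;(1))
  P={0,3,4}:  v_{0} + v_{3} + v_{4} = v_{1} + v_{2} + 2·v_{5}  ⇒ sig = (3;(1,1,2))
  P={1,2,4,8}:  v_{1} + v_{2} + v_{4} + v_{8} = v_{6}  ⇒ sig = (4;(1))
  P={1,2,5,6}:  v_{1} + v_{2} + v_{5} + v_{6} = v_{0}  ⇒ sig = (4;(1))
  P={1,2,5,8}:  v_{1} + v_{2} + v_{5} + v_{8} = v_{3} + 2·v_{6}  ⇒ sig = (4;(1,2))
  P={1,3,4,8,9}:  v_{1} + v_{3} + v_{4} + v_{8} + v_{9} = 0  ⇒ sig = (5;())

Hence PRS(X_Σ) =
    (2;())
    (2;(1,1))
    (2;(1,1))
    (2;(1,1))
    (2;(1,1,1))
    (2;(1,1,1,2))
    (2;(1,3))
    (3;(1))
    (3;(1))
    (3;(1,1,2))
    (4;(1))
    (4;(1))
    (4;(1,2))
    (5;())


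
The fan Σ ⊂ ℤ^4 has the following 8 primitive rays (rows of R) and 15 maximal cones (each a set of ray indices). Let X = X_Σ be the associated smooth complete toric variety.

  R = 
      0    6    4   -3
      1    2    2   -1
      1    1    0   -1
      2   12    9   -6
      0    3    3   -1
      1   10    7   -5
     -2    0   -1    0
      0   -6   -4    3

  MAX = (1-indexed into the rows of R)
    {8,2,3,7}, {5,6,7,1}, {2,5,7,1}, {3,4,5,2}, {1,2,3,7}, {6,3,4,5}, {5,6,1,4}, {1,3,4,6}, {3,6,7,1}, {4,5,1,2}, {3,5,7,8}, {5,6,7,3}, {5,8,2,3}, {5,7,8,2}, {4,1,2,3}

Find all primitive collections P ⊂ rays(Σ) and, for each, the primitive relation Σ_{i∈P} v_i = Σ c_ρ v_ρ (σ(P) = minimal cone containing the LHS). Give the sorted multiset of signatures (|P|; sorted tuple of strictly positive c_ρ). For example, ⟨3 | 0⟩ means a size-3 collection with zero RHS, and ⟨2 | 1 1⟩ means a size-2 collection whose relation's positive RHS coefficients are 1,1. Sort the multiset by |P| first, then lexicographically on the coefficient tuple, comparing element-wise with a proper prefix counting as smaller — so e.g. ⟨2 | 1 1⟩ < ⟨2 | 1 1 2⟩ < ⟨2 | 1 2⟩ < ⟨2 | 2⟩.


The 7 primitive collections of Σ (r=8, n=4):

  P = {1,8}:  v_{1} + v_{8} = 0  ⟹  sig = ⟨2 | 0⟩
  P = {2,6}:  v_{2} + v_{6} = v_{4}  ⟹  sig = ⟨2 | 1⟩
  P = {6,8}:  v_{6} + v_{8} = v_{3} + v_{5}  ⟹  sig = ⟨2 | 1 1⟩
  P = {4,8}:  v_{4} + v_{8} = v_{2} + v_{3} + v_{5}  ⟹  sig = ⟨2 | 1 1 1⟩
  P = {4,7}:  v_{4} + v_{7} = 2·v_{1}  ⟹  sig = ⟨2 | 2⟩
  P = {1,3,5}:  v_{1} + v_{3} + v_{5} = v_{6}  ⟹  sig = ⟨3 | 1⟩
  P = {2,3,5,7}:  v_{2} + v_{3} + v_{5} + v_{7} = v_{1}  ⟹  sig = ⟨4 | 1⟩

Signatures (|P|; sorted positive RHS coefficients), sorted:
[⟨2 | 0⟩, ⟨2 | 1⟩, ⟨2 | 1 1⟩, ⟨2 | 1 1 1⟩, ⟨2 | 2⟩, ⟨3 | 1⟩, ⟨4 | 1⟩]


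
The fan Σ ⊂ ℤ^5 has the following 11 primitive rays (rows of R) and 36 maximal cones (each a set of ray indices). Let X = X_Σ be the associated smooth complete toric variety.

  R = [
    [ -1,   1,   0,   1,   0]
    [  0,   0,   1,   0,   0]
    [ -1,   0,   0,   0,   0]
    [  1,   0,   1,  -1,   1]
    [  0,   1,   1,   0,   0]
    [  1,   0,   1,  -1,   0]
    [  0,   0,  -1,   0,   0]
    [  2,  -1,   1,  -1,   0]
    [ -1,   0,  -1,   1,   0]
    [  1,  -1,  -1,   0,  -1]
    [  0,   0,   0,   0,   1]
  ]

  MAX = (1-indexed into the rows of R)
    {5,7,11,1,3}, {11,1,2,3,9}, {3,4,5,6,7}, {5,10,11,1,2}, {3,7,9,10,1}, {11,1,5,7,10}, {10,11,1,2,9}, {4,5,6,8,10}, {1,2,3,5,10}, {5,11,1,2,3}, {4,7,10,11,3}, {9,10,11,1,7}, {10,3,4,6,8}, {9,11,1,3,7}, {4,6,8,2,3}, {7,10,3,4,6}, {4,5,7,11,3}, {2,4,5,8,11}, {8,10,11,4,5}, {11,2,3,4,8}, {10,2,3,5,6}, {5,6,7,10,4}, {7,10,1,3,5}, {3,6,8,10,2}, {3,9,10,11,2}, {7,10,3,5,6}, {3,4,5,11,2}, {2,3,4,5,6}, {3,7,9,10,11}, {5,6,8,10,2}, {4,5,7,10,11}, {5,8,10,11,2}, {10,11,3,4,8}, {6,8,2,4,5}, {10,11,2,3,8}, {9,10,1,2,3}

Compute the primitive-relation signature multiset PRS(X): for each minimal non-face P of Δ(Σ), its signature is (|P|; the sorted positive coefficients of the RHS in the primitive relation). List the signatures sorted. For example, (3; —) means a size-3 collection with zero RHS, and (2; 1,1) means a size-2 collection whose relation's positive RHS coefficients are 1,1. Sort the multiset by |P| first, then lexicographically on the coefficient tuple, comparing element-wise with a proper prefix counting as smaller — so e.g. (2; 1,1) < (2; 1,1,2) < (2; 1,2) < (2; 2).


|primitive collections| = 15. Relations:

  • {2,7}:  v_{2} + v_{7} = 0  so sig = (2; —)
  • {6,9}:  v_{6} + v_{9} = 0  so sig = (2; —)
  • {1,6}:  v_{1} + v_{6} = v_{5}  so sig = (2; 1)
  • {4,9}:  v_{4} + v_{9} = v_{11}  so sig = (2; 1)
  • {5,9}:  v_{5} + v_{9} = v_{1}  so sig = (2; 1)
  • {6,11}:  v_{6} + v_{11} = v_{4}  so sig = (2; 1)
  • {1,4}:  v_{1} + v_{4} = v_{5} + v_{11}  so sig = (2; 1,1)
  • {7,8}:  v_{7} + v_{8} = v_{4} + v_{10}  so sig = (2; 1,1)
  • {8,9}:  v_{8} + v_{9} = v_{2} + v_{10} + v_{11}  so sig = (2; 1,1,1)
  • {1,8}:  v_{1} + v_{8} = v_{2} + v_{5} + v_{10} + v_{11}  so sig = (2; 1,1,1,1)
  • {2,4,10}:  v_{2} + v_{4} + v_{10} = v_{8}  so sig = (3; 1)
  • {3,5,8}:  v_{3} + v_{5} + v_{8} = v_{2} + v_{6}  so sig = (3; 1,1)
  • {3,5,10,11}:  v_{3} + v_{5} + v_{10} + v_{11} = 0  so sig = (4; —)
  • {1,3,10,11}:  v_{1} + v_{3} + v_{10} + v_{11} = v_{9}  so sig = (4; 1)
  • {3,4,5,10}:  v_{3} + v_{4} + v_{5} + v_{10} = v_{6}  so sig = (4; 1)

Sorted signature multiset PRS(X):
{ (2; —) ×2,  (2; 1) ×4,  (2; 1,1) ×2,  (2; 1,1,1),  (2; 1,1,1,1),  (3; 1),  (3; 1,1),  (4; —),  (4; 1) ×2 }


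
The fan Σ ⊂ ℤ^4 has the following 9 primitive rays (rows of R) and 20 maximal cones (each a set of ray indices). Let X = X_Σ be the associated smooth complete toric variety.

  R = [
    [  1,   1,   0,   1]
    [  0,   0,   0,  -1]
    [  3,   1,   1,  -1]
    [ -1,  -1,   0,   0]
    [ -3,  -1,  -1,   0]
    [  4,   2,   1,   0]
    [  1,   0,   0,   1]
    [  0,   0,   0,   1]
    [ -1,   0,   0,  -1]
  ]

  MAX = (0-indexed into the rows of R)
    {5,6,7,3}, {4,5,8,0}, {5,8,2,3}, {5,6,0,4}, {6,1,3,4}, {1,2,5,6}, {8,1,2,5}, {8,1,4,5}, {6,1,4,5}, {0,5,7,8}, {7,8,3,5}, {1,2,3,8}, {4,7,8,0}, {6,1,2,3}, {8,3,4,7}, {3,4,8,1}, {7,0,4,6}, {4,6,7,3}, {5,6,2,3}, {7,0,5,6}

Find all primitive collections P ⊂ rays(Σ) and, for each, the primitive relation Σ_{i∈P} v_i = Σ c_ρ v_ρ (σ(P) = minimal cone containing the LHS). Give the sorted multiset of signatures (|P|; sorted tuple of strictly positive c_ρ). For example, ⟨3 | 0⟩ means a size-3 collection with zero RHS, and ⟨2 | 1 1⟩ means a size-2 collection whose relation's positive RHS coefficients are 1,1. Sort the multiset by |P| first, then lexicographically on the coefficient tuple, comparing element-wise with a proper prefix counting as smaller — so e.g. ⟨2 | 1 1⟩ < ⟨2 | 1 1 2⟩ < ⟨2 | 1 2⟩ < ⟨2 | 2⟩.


Σ has 10 primitive collections:

  P = {1,7}:  v_{1} + v_{7} = 0  →  sig = ⟨2 | 0⟩
  P = {6,8}:  v_{6} + v_{8} = 0  →  sig = ⟨2 | 0⟩
  P = {0,2}:  v_{0} + v_{2} = v_{5}  →  sig = ⟨2 | 1⟩
  P = {0,3}:  v_{0} + v_{3} = v_{7}  →  sig = ⟨2 | 1⟩
  P = {2,4}:  v_{2} + v_{4} = v_{1}  →  sig = ⟨2 | 1⟩
  P = {0,1}:  v_{0} + v_{1} = v_{4} + v_{5}  →  sig = ⟨2 | 1 1⟩
  P = {2,7}:  v_{2} + v_{7} = v_{3} + v_{5}  →  sig = ⟨2 | 1 1⟩
  P = {3,4,5}:  v_{3} + v_{4} + v_{5} = 0  →  sig = ⟨3 | 0⟩
  P = {1,3,5}:  v_{1} + v_{3} + v_{5} = v_{2}  →  sig = ⟨3 | 1⟩
  P = {4,5,7}:  v_{4} + v_{5} + v_{7} = v_{0}  →  sig = ⟨3 | 1⟩

Hence PRS(X_Σ) =
    |P|=2: 7 collections, coeffs (), (), (1), (1), (1), (1,1), (1,1)
    |P|=3: 3 collections, coeffs (), (1), (1)


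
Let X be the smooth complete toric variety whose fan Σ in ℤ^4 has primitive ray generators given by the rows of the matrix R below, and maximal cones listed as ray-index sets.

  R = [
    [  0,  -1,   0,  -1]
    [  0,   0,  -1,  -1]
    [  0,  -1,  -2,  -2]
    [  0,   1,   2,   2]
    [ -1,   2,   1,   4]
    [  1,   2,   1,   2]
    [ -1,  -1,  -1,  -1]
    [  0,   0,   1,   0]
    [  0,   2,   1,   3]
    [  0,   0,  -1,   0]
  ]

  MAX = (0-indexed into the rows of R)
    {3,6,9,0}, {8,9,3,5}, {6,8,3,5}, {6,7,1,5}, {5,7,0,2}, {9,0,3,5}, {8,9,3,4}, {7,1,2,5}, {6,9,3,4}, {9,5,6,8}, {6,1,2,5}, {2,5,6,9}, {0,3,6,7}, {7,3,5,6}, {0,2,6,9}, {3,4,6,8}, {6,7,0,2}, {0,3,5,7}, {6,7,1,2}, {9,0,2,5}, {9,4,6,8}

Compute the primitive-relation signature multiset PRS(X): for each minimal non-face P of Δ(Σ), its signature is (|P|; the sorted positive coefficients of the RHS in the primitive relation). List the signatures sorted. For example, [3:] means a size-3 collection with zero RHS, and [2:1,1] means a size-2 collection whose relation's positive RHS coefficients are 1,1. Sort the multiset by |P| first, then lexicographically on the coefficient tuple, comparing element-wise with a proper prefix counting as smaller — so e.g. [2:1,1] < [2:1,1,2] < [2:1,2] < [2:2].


Δ(Σ) — 10 vertices, 18 min non-faces:

  {2,3}:  v_{2} + v_{3} = 0 — sig = [2:]
  {7,9}:  v_{7} + v_{9} = 0 — sig = [2:]
  {0,1}:  v_{0} + v_{1} = v_{2} + v_{7} — sig = [2:1,1]
  {0,8}:  v_{0} + v_{8} = v_{3} + v_{9} — sig = [2:1,1]
  {1,3}:  v_{1} + v_{3} = v_{5} + v_{6} + v_{7} — sig = [2:1,1,1]
  {1,9}:  v_{1} + v_{9} = v_{2} + v_{5} + v_{6} — sig = [2:1,1,1]
  {2,4}:  v_{2} + v_{4} = v_{6} + v_{8} + v_{9} — sig = [2:1,1,1]
  {2,8}:  v_{2} + v_{8} = v_{5} + v_{6} + v_{9} — sig = [2:1,1,1]
  {4,7}:  v_{4} + v_{7} = v_{3} + v_{6} + v_{8} — sig = [2:1,1,1]
  {7,8}:  v_{7} + v_{8} = v_{3} + v_{5} + v_{6} — sig = [2:1,1,1]
  {1,4}:  v_{1} + v_{4} = v_{5} + 2·v_{6} + v_{8} — sig = [2:1,1,2]
  {0,4}:  v_{0} + v_{4} = 2·v_{3} + v_{6} + 2·v_{9} — sig = [2:1,2,2]
  {4,5}:  v_{4} + v_{5} = 2·v_{8} — sig = [2:2]
  {1,8}:  v_{1} + v_{8} = 2·v_{5} + 2·v_{6} — sig = [2:2,2]
  {0,5,6}:  v_{0} + v_{5} + v_{6} = 0 — sig = [3:]
  {2,5,6,7}:  v_{2} + v_{5} + v_{6} + v_{7} = v_{1} — sig = [4:1]
  {3,5,6,9}:  v_{3} + v_{5} + v_{6} + v_{9} = v_{8} — sig = [4:1]
  {3,6,8,9}:  v_{3} + v_{6} + v_{8} + v_{9} = v_{4} — sig = [4:1]

Sorted signature multiset PRS(X):
    |P|=2: 14 collections, coeffs (), (), (1,1), (1,1), (1,1,1), (1,1,1), (1,1,1), (1,1,1), (1,1,1), (1,1,1), (1,1,2), (1,2,2), (2), (2,2)
    |P|=3: 1 collection, coeffs ()
    |P|=4: 3 collections, coeffs (1), (1), (1)


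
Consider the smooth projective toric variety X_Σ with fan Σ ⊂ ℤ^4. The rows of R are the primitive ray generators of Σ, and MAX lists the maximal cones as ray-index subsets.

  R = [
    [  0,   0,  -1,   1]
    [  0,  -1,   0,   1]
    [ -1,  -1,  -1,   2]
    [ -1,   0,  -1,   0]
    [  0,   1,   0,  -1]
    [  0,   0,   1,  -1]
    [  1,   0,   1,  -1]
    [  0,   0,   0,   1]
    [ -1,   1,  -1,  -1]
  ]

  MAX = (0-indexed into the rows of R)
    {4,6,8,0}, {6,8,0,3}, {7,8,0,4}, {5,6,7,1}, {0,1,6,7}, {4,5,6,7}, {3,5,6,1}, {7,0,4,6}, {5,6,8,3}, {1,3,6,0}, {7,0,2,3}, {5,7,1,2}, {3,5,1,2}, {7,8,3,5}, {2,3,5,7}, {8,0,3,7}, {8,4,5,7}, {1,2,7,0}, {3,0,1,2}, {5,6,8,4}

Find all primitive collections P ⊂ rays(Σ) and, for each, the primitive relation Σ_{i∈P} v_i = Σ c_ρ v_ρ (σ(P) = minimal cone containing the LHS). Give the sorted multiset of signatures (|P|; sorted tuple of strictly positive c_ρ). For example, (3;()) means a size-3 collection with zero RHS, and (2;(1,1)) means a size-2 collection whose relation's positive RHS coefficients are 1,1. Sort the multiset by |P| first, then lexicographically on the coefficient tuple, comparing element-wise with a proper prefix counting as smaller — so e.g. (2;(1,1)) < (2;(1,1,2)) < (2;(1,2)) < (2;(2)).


Δ(Σ) — 9 vertices, 10 min non-faces:

  P={0,5}:  v_{0} + v_{5} = 0  →  sig = (2;())
  P={1,4}:  v_{1} + v_{4} = 0  →  sig = (2;())
  P={1,8}:  v_{1} + v_{8} = v_{3}  →  sig = (2;(1))
  P={2,6}:  v_{2} + v_{6} = v_{1}  →  sig = (2;(1))
  P={3,4}:  v_{3} + v_{4} = v_{8}  →  sig = (2;(1))
  P={2,4}:  v_{2} + v_{4} = v_{3} + v_{7}  →  sig = (2;(1,1))
  P={2,8}:  v_{2} + v_{8} = 2·v_{3} + v_{7}  →  sig = (2;(1,2))
  P={3,6,7}:  v_{3} + v_{6} + v_{7} = 0  →  sig = (3;())
  P={1,3,7}:  v_{1} + v_{3} + v_{7} = v_{2}  →  sig = (3;(1))
  P={6,7,8}:  v_{6} + v_{7} + v_{8} = v_{4}  →  sig = (3;(1))

so the primitive-relation signature multiset is
{ (2;()) ×2,  (2;(1)) ×3,  (2;(1,1)),  (2;(1,2)),  (3;()),  (3;(1)) ×2 }


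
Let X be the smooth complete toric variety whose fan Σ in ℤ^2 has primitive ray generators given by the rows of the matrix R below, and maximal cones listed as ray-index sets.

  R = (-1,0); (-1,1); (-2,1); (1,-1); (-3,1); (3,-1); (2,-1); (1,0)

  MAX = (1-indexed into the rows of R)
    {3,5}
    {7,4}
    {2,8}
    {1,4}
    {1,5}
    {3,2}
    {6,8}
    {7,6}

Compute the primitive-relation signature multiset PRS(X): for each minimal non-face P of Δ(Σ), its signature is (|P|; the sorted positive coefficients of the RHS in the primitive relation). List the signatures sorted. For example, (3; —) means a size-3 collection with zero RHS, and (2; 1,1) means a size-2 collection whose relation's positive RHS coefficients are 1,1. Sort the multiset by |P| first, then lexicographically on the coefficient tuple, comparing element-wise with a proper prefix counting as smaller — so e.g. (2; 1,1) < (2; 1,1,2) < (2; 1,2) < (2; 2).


|primitive collections| = 20. Relations:

  P = {1,8}:  v_{1} + v_{8} = 0  so sig = (2; —)
  P = {2,4}:  v_{2} + v_{4} = 0  so sig = (2; —)
  P = {3,7}:  v_{3} + v_{7} = 0  so sig = (2; —)
  P = {5,6}:  v_{5} + v_{6} = 0  so sig = (2; —)
  P = {1,2}:  v_{1} + v_{2} = v_{3}  so sig = (2; 1)
  P = {1,3}:  v_{1} + v_{3} = v_{5}  so sig = (2; 1)
  P = {1,6}:  v_{1} + v_{6} = v_{7}  so sig = (2; 1)
  P = {1,7}:  v_{1} + v_{7} = v_{4}  so sig = (2; 1)
  P = {2,7}:  v_{2} + v_{7} = v_{8}  so sig = (2; 1)
  P = {3,4}:  v_{3} + v_{4} = v_{1}  so sig = (2; 1)
  P = {3,6}:  v_{3} + v_{6} = v_{8}  so sig = (2; 1)
  P = {3,8}:  v_{3} + v_{8} = v_{2}  so sig = (2; 1)
  P = {4,8}:  v_{4} + v_{8} = v_{7}  so sig = (2; 1)
  P = {5,7}:  v_{5} + v_{7} = v_{1}  so sig = (2; 1)
  P = {5,8}:  v_{5} + v_{8} = v_{3}  so sig = (2; 1)
  P = {7,8}:  v_{7} + v_{8} = v_{6}  so sig = (2; 1)
  P = {2,5}:  v_{2} + v_{5} = 2·v_{3}  so sig = (2; 2)
  P = {2,6}:  v_{2} + v_{6} = 2·v_{8}  so sig = (2; 2)
  P = {4,5}:  v_{4} + v_{5} = 2·v_{1}  so sig = (2; 2)
  P = {4,6}:  v_{4} + v_{6} = 2·v_{7}  so sig = (2; 2)

so the primitive-relation signature multiset is
    |P|=2: 20 collections, coeffs (), (), (), (), (1), (1), (1), (1), (1), (1), (1), (1), (1), (1), (1), (1), (2), (2), (2), (2)


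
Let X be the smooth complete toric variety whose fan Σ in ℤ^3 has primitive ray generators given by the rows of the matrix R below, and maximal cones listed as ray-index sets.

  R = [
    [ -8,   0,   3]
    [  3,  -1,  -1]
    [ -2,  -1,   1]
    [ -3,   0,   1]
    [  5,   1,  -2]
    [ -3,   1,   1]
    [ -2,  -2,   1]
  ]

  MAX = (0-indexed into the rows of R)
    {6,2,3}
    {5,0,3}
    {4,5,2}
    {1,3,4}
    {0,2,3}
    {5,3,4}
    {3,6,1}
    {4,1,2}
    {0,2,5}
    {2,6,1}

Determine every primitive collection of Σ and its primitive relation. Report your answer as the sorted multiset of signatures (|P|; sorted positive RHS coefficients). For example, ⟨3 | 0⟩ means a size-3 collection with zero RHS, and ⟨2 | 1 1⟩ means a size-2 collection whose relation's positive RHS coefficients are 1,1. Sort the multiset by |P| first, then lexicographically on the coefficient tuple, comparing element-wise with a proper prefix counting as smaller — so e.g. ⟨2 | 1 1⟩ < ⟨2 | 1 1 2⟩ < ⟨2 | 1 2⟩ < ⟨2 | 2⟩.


The 9 primitive collections of Σ (r=7, n=3):

  P={1,5}:  v_{1} + v_{5} = 0  so sig = ⟨2 | 0⟩
  P={0,4}:  v_{0} + v_{4} = v_{5}  so sig = ⟨2 | 1⟩
  P={4,6}:  v_{4} + v_{6} = v_{1}  so sig = ⟨2 | 1⟩
  P={0,1}:  v_{0} + v_{1} = v_{2} + v_{3}  so sig = ⟨2 | 1 1⟩
  P={5,6}:  v_{5} + v_{6} = v_{2} + v_{3}  so sig = ⟨2 | 1 1⟩
  P={0,6}:  v_{0} + v_{6} = 2·v_{2} + 2·v_{3}  so sig = ⟨2 | 2 2⟩
  P={2,3,4}:  v_{2} + v_{3} + v_{4} = 0  so sig = ⟨3 | 0⟩
  P={1,2,3}:  v_{1} + v_{2} + v_{3} = v_{6}  so sig = ⟨3 | 1⟩
  P={2,3,5}:  v_{2} + v_{3} + v_{5} = v_{0}  so sig = ⟨3 | 1⟩

Signatures (|P|; sorted positive RHS coefficients), sorted:
{ ⟨2 | 0⟩,  ⟨2 | 1⟩ ×2,  ⟨2 | 1 1⟩ ×2,  ⟨2 | 2 2⟩,  ⟨3 | 0⟩,  ⟨3 | 1⟩ ×2 }


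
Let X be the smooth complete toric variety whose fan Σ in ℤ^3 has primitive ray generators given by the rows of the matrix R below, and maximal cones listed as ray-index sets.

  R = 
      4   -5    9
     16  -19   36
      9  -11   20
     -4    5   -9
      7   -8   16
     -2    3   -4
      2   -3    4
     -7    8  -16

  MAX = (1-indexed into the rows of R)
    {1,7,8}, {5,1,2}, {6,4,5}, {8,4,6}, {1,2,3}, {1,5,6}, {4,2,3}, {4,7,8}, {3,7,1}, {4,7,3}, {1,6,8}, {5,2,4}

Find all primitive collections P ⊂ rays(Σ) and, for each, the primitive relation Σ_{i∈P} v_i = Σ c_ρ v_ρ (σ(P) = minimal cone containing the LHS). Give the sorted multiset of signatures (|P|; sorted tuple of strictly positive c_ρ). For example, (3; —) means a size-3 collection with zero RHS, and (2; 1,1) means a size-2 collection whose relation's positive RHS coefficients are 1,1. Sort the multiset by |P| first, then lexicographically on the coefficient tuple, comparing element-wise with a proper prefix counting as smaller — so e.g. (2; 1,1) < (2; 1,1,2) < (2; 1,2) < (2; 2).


Minimal non-faces — 10 found among 8 rays, 12 max cones:

  • {1,4}:  v_{1} + v_{4} = 0  ⇒ sig = (2; —)
  • {5,8}:  v_{5} + v_{8} = 0  ⇒ sig = (2; —)
  • {6,7}:  v_{6} + v_{7} = 0  ⇒ sig = (2; —)
  • {2,8}:  v_{2} + v_{8} = v_{3}  ⇒ sig = (2; 1)
  • {3,5}:  v_{3} + v_{5} = v_{2}  ⇒ sig = (2; 1)
  • {3,6}:  v_{3} + v_{6} = v_{5}  ⇒ sig = (2; 1)
  • {3,8}:  v_{3} + v_{8} = v_{7}  ⇒ sig = (2; 1)
  • {5,7}:  v_{5} + v_{7} = v_{3}  ⇒ sig = (2; 1)
  • {2,6}:  v_{2} + v_{6} = 2·v_{5}  ⇒ sig = (2; 2)
  • {2,7}:  v_{2} + v_{7} = 2·v_{3}  ⇒ sig = (2; 2)

Signatures (|P|; sorted positive RHS coefficients), sorted:
    |P|=2: 10 collections, coeffs (), (), (), (1), (1), (1), (1), (1), (2), (2)


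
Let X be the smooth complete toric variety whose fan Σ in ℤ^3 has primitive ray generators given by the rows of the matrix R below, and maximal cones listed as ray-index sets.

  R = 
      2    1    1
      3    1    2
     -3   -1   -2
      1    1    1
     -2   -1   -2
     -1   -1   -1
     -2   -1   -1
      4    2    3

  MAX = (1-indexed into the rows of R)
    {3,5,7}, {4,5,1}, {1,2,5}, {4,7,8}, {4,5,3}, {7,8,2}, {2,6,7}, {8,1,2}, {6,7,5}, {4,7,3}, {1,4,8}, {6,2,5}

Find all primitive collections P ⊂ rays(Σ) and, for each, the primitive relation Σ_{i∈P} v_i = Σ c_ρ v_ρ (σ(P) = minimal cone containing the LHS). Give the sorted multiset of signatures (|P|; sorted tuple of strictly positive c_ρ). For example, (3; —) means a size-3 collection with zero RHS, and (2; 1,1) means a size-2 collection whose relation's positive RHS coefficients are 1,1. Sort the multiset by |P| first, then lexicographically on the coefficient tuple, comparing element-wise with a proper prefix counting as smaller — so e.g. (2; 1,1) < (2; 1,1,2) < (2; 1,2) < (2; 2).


Minimal non-faces — 12 found among 8 rays, 12 max cones:

  P={1,7}:  v_{1} + v_{7} = 0  →  sig = (2; —)
  P={2,3}:  v_{2} + v_{3} = 0  →  sig = (2; —)
  P={4,6}:  v_{4} + v_{6} = 0  →  sig = (2; —)
  P={2,4}:  v_{2} + v_{4} = v_{8}  →  sig = (2; 1)
  P={3,8}:  v_{3} + v_{8} = v_{4}  →  sig = (2; 1)
  P={5,8}:  v_{5} + v_{8} = v_{1}  →  sig = (2; 1)
  P={6,8}:  v_{6} + v_{8} = v_{2}  →  sig = (2; 1)
  P={1,3}:  v_{1} + v_{3} = v_{4} + v_{5}  →  sig = (2; 1,1)
  P={1,6}:  v_{1} + v_{6} = v_{2} + v_{5}  →  sig = (2; 1,1)
  P={3,6}:  v_{3} + v_{6} = v_{5} + v_{7}  →  sig = (2; 1,1)
  P={2,5,7}:  v_{2} + v_{5} + v_{7} = v_{6}  →  sig = (3; 1)
  P={4,5,7}:  v_{4} + v_{5} + v_{7} = v_{3}  →  sig = (3; 1)

Hence PRS(X_Σ) =
{ (2; —) ×3,  (2; 1) ×4,  (2; 1,1) ×3,  (3; 1) ×2 }


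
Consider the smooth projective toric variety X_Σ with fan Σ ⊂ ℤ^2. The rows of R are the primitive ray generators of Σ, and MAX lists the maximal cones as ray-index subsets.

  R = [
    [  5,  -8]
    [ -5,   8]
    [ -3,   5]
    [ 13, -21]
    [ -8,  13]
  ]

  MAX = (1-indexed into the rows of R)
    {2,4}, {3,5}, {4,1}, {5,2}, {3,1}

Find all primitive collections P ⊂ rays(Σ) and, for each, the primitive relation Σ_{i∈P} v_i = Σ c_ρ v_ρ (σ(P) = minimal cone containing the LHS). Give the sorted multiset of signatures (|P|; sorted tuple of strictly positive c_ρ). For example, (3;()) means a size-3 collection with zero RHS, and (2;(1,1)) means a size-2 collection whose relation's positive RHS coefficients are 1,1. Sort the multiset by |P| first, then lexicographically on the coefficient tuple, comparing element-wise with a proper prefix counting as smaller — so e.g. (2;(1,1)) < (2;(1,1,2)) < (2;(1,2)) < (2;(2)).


Minimal non-faces — 5 found among 5 rays, 5 max cones:

  • {1,2}:  v_{1} + v_{2} = 0  ⟹  sig = (2;())
  • {1,5}:  v_{1} + v_{5} = v_{3}  ⟹  sig = (2;(1))
  • {2,3}:  v_{2} + v_{3} = v_{5}  ⟹  sig = (2;(1))
  • {4,5}:  v_{4} + v_{5} = v_{1}  ⟹  sig = (2;(1))
  • {3,4}:  v_{3} + v_{4} = 2·v_{1}  ⟹  sig = (2;(2))

Signatures (|P|; sorted positive RHS coefficients), sorted:
    (2;())
    (2;(1))
    (2;(1))
    (2;(1))
    (2;(2))


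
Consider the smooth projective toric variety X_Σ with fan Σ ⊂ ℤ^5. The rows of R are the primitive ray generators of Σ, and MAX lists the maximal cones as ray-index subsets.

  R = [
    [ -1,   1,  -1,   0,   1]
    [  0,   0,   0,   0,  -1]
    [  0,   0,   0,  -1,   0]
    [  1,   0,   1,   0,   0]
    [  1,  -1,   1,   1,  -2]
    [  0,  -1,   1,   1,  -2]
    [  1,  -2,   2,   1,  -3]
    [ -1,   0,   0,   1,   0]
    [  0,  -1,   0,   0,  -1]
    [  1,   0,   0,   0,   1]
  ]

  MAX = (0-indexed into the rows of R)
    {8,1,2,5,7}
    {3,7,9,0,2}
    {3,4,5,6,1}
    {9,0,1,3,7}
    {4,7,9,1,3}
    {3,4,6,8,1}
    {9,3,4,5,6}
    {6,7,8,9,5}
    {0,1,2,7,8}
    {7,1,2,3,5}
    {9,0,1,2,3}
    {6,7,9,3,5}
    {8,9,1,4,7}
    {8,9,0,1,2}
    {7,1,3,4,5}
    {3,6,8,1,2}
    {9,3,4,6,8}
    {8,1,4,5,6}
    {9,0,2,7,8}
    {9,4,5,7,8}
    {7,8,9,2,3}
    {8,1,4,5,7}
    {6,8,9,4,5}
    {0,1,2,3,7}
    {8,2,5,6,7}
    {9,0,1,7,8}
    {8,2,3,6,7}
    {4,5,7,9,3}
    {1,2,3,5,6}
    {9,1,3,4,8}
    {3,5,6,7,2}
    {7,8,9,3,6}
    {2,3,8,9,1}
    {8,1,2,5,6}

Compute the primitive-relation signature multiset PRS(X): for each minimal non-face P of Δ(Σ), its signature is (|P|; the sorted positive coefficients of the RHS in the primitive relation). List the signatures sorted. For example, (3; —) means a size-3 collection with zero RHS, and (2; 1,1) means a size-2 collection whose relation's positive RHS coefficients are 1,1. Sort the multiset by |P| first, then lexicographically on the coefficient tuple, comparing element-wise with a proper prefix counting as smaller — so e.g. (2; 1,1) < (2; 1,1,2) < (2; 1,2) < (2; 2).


15 collections generate NE(X_Σ); each relation:

  • {0,6}:  v_{0} + v_{6} = v_{5}  so sig = (2; 1)
  • {0,5}:  v_{0} + v_{5} = v_{1} + v_{7}  so sig = (2; 1,1)
  • {2,4}:  v_{2} + v_{4} = v_{1} + v_{3} + v_{8}  so sig = (2; 1,1,1)
  • {0,4}:  v_{0} + v_{4} = 2·v_{1} + v_{7} + v_{9}  so sig = (2; 1,1,2)
  • {0,3,8}:  v_{0} + v_{3} + v_{8} = 0  so sig = (3; —)
  • {1,5,9}:  v_{1} + v_{5} + v_{9} = v_{4}  so sig = (3; 1)
  • {3,5,8}:  v_{3} + v_{5} + v_{8} = v_{6}  so sig = (3; 1)
  • {2,5,9}:  v_{2} + v_{5} + v_{9} = v_{3} + v_{8}  so sig = (3; 1,1)
  • {1,6,9}:  v_{1} + v_{6} + v_{9} = v_{3} + v_{4} + v_{8}  so sig = (3; 1,1,1)
  • {4,6,7}:  v_{4} + v_{6} + v_{7} = 3·v_{5} + v_{9}  so sig = (3; 1,3)
  • {1,6,7}:  v_{1} + v_{6} + v_{7} = 2·v_{5}  so sig = (3; 2)
  • {2,6,9}:  v_{2} + v_{6} + v_{9} = 2·v_{3} + 2·v_{8}  so sig = (3; 2,2)
  • {1,2,7,9}:  v_{1} + v_{2} + v_{7} + v_{9} = 0  so sig = (4; —)
  • {1,3,7,8}:  v_{1} + v_{3} + v_{7} + v_{8} = v_{5}  so sig = (4; 1)
  • {3,4,7,8}:  v_{3} + v_{4} + v_{7} + v_{8} = 2·v_{5} + v_{9}  so sig = (4; 1,2)

Hence PRS(X_Σ) =
[(2; 1), (2; 1,1), (2; 1,1,1), (2; 1,1,2), (3; —), (3; 1), (3; 1), (3; 1,1), (3; 1,1,1), (3; 1,3), (3; 2), (3; 2,2), (4; —), (4; 1), (4; 1,2)]


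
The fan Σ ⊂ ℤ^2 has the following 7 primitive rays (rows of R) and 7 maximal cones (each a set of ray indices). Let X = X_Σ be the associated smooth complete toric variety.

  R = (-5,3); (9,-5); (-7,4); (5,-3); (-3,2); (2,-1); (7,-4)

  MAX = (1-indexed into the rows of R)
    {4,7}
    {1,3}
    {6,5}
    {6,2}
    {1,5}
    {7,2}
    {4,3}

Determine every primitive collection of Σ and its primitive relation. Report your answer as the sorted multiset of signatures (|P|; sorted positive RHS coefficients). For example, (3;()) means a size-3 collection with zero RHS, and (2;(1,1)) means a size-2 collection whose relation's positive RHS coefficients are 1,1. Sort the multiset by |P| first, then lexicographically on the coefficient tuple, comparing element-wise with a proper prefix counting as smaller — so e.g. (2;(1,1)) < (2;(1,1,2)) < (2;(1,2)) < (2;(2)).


|primitive collections| = 14. Relations:

  P = {1,4}:  v_{1} + v_{4} = 0 — sig = (2;())
  P = {3,7}:  v_{3} + v_{7} = 0 — sig = (2;())
  P = {1,6}:  v_{1} + v_{6} = v_{5} — sig = (2;(1))
  P = {1,7}:  v_{1} + v_{7} = v_{6} — sig = (2;(1))
  P = {2,3}:  v_{2} + v_{3} = v_{6} — sig = (2;(1))
  P = {3,6}:  v_{3} + v_{6} = v_{1} — sig = (2;(1))
  P = {4,5}:  v_{4} + v_{5} = v_{6} — sig = (2;(1))
  P = {4,6}:  v_{4} + v_{6} = v_{7} — sig = (2;(1))
  P = {6,7}:  v_{6} + v_{7} = v_{2} — sig = (2;(1))
  P = {1,2}:  v_{1} + v_{2} = 2·v_{6} — sig = (2;(2))
  P = {2,4}:  v_{2} + v_{4} = 2·v_{7} — sig = (2;(2))
  P = {3,5}:  v_{3} + v_{5} = 2·v_{1} — sig = (2;(2))
  P = {5,7}:  v_{5} + v_{7} = 2·v_{6} — sig = (2;(2))
  P = {2,5}:  v_{2} + v_{5} = 3·v_{6} — sig = (2;(3))

so the primitive-relation signature multiset is
    (2;())
    (2;())
    (2;(1))
    (2;(1))
    (2;(1))
    (2;(1))
    (2;(1))
    (2;(1))
    (2;(1))
    (2;(2))
    (2;(2))
    (2;(2))
    (2;(2))
    (2;(3))


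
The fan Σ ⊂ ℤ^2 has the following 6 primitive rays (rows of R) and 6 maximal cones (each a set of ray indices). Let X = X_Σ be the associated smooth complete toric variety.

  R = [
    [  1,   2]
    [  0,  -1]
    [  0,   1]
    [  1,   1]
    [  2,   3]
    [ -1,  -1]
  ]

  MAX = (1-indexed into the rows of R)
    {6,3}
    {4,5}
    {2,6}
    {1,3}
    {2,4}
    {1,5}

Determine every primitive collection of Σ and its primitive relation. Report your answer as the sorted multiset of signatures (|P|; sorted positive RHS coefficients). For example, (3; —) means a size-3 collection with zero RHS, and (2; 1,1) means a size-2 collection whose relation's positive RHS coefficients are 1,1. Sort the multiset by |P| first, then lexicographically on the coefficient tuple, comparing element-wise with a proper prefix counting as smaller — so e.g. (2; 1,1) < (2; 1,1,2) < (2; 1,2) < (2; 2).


Primitive collections (9):

  {2,3}:  v_{2} + v_{3} = 0 — sig = (2; —)
  {4,6}:  v_{4} + v_{6} = 0 — sig = (2; —)
  {1,2}:  v_{1} + v_{2} = v_{4} — sig = (2; 1)
  {1,4}:  v_{1} + v_{4} = v_{5} — sig = (2; 1)
  {1,6}:  v_{1} + v_{6} = v_{3} — sig = (2; 1)
  {3,4}:  v_{3} + v_{4} = v_{1} — sig = (2; 1)
  {5,6}:  v_{5} + v_{6} = v_{1} — sig = (2; 1)
  {2,5}:  v_{2} + v_{5} = 2·v_{4} — sig = (2; 2)
  {3,5}:  v_{3} + v_{5} = 2·v_{1} — sig = (2; 2)

Hence PRS(X_Σ) =
[(2; —), (2; —), (2; 1), (2; 1), (2; 1), (2; 1), (2; 1), (2; 2), (2; 2)]


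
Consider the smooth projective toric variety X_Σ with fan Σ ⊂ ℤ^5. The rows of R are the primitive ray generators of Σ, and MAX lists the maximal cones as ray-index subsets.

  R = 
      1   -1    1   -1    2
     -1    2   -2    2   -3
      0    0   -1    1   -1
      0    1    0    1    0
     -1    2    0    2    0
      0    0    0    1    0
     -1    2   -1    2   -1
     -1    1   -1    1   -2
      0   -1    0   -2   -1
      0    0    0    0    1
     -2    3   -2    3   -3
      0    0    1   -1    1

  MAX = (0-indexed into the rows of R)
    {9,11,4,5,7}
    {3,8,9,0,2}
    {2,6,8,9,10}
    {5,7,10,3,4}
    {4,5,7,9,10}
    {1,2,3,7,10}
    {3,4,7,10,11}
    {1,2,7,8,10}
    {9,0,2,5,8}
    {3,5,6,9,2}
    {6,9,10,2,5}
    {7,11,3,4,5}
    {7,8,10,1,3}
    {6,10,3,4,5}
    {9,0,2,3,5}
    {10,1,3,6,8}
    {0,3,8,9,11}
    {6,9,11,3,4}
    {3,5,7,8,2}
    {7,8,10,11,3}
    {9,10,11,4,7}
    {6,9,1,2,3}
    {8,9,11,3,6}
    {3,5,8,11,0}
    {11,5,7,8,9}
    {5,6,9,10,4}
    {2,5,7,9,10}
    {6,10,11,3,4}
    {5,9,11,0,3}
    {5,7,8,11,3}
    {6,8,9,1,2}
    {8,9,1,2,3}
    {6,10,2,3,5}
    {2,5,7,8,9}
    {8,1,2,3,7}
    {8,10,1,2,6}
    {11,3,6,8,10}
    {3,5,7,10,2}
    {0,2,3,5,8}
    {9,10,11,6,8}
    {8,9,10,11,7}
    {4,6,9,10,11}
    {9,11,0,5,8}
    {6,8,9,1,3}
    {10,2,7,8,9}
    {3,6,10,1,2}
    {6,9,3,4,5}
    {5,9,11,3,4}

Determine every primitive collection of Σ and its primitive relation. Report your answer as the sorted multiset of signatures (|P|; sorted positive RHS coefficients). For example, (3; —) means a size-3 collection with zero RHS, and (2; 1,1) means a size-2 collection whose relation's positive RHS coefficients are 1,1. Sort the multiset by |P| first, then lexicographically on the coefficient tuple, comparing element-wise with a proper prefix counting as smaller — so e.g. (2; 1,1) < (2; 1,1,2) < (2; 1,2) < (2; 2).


Σ has 23 primitive collections:

  {0,7}:  v_{0} + v_{7} = 0 ; sig = (2; —)
  {2,11}:  v_{2} + v_{11} = 0 ; sig = (2; —)
  {0,10}:  v_{0} + v_{10} = v_{6} ; sig = (2; 1)
  {6,7}:  v_{6} + v_{7} = v_{10} ; sig = (2; 1)
  {0,6}:  v_{0} + v_{6} = v_{3} + v_{9} ; sig = (2; 1,1)
  {1,4}:  v_{1} + v_{4} = v_{3} + v_{10} ; sig = (2; 1,1)
  {2,4}:  v_{2} + v_{4} = v_{5} + v_{6} ; sig = (2; 1,1)
  {4,8}:  v_{4} + v_{8} = v_{7} + v_{11} ; sig = (2; 1,1)
  {1,5}:  v_{1} + v_{5} = v_{2} + v_{3} + v_{7} ; sig = (2; 1,1,1)
  {1,11}:  v_{1} + v_{11} = v_{3} + v_{6} + v_{8} ; sig = (2; 1,1,1)
  {0,4}:  v_{0} + v_{4} = v_{3} + v_{5} + v_{9} + v_{11} ; sig = (2; 1,1,1,1)
  {0,1}:  v_{0} + v_{1} = v_{2} + 2·v_{3} + v_{8} + v_{9} ; sig = (2; 1,1,1,2)
  {3,7,9}:  v_{3} + v_{7} + v_{9} = v_{6} ; sig = (3; 1)
  {5,6,8}:  v_{5} + v_{6} + v_{8} = v_{7} ; sig = (3; 1)
  {5,6,11}:  v_{5} + v_{6} + v_{11} = v_{4} ; sig = (3; 1)
  {5,10,11}:  v_{5} + v_{10} + v_{11} = v_{4} + v_{7} ; sig = (3; 1,1)
  {1,7,9}:  v_{1} + v_{7} + v_{9} = v_{2} + 2·v_{6} + v_{8} ; sig = (3; 1,1,2)
  {1,9,10}:  v_{1} + v_{9} + v_{10} = v_{2} + 3·v_{6} + v_{8} ; sig = (3; 1,1,3)
  {3,9,10}:  v_{3} + v_{9} + v_{10} = 2·v_{6} ; sig = (3; 2)
  {5,8,10}:  v_{5} + v_{8} + v_{10} = 2·v_{7} ; sig = (3; 2)
  {3,5,8,9}:  v_{3} + v_{5} + v_{8} + v_{9} = 0 ; sig = (4; —)
  {2,3,6,8}:  v_{2} + v_{3} + v_{6} + v_{8} = v_{1} ; sig = (4; 1)
  {2,3,8,10}:  v_{2} + v_{3} + v_{8} + v_{10} = v_{1} + v_{7} ; sig = (4; 1,1)

Hence PRS(X_Σ) =
{ (2; —) ×2,  (2; 1) ×2,  (2; 1,1) ×4,  (2; 1,1,1) ×2,  (2; 1,1,1,1),  (2; 1,1,1,2),  (3; 1) ×3,  (3; 1,1),  (3; 1,1,2),  (3; 1,1,3),  (3; 2) ×2,  (4; —),  (4; 1),  (4; 1,1) }
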